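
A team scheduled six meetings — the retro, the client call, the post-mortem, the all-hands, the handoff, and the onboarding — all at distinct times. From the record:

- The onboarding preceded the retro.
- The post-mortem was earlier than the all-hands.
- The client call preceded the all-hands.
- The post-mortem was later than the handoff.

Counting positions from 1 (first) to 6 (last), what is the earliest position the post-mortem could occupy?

The handoff must come before the post-mortem — 1 forced predecessor.
Nothing else is forced ahead of the post-mortem, so its earliest slot is position 1 + 1 = 2.

2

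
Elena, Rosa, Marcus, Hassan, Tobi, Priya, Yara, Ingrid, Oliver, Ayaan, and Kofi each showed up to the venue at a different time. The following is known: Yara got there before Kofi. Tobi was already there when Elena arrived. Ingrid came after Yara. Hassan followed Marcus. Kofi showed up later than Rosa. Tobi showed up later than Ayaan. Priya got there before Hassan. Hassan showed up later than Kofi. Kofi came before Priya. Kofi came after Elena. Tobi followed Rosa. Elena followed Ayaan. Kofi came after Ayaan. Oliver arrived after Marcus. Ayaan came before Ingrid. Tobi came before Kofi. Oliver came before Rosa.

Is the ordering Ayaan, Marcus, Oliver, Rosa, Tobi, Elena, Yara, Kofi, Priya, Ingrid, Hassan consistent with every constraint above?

Check each stated constraint against the proposed order — e.g. Marcus is ahead of Hassan; Ayaan is ahead of Ingrid. Every pair is in the required order; nothing is violated.

yes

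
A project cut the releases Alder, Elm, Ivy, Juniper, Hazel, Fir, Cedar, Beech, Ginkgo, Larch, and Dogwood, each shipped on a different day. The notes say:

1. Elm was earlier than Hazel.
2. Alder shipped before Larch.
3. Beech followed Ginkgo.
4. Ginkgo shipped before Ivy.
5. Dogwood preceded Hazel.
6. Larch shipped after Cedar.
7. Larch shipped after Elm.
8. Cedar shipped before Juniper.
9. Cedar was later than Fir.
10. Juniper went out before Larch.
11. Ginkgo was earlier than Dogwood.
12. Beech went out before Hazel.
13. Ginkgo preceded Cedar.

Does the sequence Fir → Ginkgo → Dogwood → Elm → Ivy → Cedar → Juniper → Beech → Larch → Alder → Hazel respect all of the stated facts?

no

The constraints require Alder before Larch, but in the proposed sequence Larch appears ahead of Alder. That one violation is enough.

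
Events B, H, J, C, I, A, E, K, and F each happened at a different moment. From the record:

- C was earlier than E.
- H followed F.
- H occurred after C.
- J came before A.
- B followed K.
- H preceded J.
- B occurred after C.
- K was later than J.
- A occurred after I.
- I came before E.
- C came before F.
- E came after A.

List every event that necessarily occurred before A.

C, F, H, I, J

Directly stated before A: I and J.
C reaches A via C → H → J → A.
F reaches A via F → H → J → A.
H reaches A via H → J → A.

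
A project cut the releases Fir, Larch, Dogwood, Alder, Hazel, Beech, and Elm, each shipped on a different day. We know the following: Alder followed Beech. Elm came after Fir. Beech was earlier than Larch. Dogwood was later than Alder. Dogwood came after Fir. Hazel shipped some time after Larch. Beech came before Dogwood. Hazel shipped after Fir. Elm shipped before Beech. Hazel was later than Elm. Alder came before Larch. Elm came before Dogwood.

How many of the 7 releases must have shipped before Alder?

3

Directly stated before Alder: Beech.
Elm reaches Alder via Elm → Beech → Alder.
Fir reaches Alder via Fir → Elm → Beech → Alder.
That's Beech, Elm, and Fir — 3 in all.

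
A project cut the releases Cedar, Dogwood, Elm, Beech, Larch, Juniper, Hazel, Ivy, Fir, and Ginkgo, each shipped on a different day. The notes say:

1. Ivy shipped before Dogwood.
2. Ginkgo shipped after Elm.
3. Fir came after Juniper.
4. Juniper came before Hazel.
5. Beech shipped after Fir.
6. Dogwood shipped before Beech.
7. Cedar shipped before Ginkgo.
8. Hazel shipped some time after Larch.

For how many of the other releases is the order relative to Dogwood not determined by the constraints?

Forced before Dogwood: Ivy; forced after Dogwood: Beech.
That leaves Cedar, Elm, Fir, Ginkgo, Hazel, Juniper, and Larch with no forced order relative to Dogwood — 7.

7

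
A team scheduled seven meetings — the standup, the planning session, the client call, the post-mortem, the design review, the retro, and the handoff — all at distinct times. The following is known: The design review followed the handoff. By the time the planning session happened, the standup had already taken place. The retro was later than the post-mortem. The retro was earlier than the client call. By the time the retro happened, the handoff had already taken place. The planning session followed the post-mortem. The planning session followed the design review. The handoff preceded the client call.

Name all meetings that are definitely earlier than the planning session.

the design review, the handoff, the post-mortem, the standup

Directly stated before the planning session: the design review, the post-mortem, and the standup.
The handoff reaches the planning session via the handoff → the design review → the planning session.
No chain forces the client call (or any of the others) ahead of the planning session.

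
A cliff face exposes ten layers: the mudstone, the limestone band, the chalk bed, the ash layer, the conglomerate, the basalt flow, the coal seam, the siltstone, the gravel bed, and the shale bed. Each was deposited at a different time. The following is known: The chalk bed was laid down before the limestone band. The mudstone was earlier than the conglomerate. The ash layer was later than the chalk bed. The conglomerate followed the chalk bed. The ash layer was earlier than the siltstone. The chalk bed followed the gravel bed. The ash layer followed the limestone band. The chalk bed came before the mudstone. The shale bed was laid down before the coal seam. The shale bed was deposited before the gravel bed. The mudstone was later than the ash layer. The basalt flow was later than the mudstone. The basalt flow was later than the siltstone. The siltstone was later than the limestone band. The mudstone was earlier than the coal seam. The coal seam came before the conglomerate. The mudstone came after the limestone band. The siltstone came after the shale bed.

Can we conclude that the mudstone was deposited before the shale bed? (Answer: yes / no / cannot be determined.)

Tracing the constraints gives the shale bed → the gravel bed → the chalk bed → the mudstone, so the shale bed must come before the mudstone.
That means the mudstone cannot be before the shale bed.

no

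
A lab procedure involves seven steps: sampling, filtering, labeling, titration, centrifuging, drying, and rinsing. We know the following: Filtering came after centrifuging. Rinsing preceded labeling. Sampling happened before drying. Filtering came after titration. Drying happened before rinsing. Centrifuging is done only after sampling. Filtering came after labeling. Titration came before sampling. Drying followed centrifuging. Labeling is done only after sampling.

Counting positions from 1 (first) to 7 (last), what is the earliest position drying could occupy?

4

Centrifuging, sampling, and titration must all come before drying — 3 forced predecessors.
Nothing else is forced ahead of drying, so its earliest slot is position 3 + 1 = 4.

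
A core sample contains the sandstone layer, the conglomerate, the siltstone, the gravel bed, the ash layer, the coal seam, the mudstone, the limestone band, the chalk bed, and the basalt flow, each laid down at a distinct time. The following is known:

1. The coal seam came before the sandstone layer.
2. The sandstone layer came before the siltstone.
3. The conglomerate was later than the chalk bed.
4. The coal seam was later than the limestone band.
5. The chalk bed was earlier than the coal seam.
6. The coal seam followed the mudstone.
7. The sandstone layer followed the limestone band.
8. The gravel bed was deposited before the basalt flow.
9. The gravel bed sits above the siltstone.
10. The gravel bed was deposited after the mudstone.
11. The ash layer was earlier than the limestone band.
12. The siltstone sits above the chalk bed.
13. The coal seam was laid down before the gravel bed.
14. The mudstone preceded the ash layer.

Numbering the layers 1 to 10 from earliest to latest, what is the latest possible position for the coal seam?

The coal seam must come before the basalt flow, the gravel bed, the sandstone layer, and the siltstone — 4 layers forced after it.
Everything else can be placed before the coal seam in some valid order, so the coal seam can sit as late as position 10 − 4 = 6.

6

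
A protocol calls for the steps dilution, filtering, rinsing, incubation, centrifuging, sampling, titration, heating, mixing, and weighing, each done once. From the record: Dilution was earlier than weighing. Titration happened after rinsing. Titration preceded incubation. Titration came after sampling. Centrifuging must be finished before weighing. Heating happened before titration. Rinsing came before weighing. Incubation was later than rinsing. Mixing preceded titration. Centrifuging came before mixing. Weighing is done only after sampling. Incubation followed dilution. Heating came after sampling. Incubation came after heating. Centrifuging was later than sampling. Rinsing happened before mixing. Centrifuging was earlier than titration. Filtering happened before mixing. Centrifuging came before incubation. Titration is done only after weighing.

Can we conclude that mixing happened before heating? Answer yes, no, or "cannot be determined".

No chain of stated constraints runs from mixing to heating, and none runs from heating to mixing either.
So the relative order of mixing and heating is not fixed by the given facts.

cannot be determined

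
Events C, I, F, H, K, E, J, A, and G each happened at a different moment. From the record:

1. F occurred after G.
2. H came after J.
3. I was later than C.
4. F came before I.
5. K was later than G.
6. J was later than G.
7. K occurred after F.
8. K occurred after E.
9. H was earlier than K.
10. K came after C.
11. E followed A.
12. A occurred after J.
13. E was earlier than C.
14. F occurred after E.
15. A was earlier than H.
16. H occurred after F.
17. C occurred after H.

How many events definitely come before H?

Directly stated before H: A, F, and J.
E reaches H via E → F → H.
G reaches H via G → J → H.
No chain forces K (or any of the others) ahead of H.
That's A, E, F, G, and J — 5 in all.

5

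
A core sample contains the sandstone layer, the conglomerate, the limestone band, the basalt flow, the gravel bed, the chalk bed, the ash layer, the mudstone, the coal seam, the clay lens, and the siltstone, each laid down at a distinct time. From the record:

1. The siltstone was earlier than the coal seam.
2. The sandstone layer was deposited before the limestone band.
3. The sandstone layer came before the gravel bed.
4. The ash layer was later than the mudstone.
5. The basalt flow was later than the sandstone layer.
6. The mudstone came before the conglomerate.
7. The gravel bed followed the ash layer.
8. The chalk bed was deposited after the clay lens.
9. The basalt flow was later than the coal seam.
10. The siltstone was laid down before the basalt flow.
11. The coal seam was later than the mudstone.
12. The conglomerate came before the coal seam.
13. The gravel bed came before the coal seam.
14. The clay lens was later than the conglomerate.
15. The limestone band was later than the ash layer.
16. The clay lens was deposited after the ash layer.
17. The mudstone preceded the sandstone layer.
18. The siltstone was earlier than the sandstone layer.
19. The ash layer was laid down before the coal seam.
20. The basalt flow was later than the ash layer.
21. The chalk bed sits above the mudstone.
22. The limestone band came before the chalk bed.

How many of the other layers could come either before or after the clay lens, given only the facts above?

6

Forced before the clay lens: the ash layer, the conglomerate, and the mudstone; forced after the clay lens: the chalk bed.
That leaves the basalt flow, the coal seam, the gravel bed, the limestone band, the sandstone layer, and the siltstone with no forced order relative to the clay lens — 6.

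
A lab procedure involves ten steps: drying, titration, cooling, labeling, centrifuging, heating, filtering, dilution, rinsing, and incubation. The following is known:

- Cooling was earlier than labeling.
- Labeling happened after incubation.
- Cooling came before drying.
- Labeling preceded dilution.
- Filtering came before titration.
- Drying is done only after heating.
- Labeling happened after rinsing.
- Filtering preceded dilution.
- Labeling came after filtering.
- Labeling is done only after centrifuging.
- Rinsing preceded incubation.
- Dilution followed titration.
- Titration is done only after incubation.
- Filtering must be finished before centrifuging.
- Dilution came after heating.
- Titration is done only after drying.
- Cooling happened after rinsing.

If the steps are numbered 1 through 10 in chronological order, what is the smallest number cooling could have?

Rinsing must come before cooling — 1 forced predecessor.
Nothing else is forced ahead of cooling, so its earliest slot is position 1 + 1 = 2.

2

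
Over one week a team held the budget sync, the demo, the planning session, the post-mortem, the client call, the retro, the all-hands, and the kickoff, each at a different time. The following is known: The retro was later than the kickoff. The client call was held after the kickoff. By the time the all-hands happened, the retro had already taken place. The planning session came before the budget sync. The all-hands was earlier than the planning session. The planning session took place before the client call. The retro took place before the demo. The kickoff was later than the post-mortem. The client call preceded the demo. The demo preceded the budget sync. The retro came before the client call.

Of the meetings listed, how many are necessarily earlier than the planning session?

4

Directly stated before the planning session: the all-hands.
The kickoff reaches the planning session via the kickoff → the retro → the all-hands → the planning session.
The post-mortem reaches the planning session via the post-mortem → the kickoff → the retro → the all-hands → the planning session.
The retro reaches the planning session via the retro → the all-hands → the planning session.
That's the all-hands, the kickoff, the post-mortem, and the retro — 4 in all.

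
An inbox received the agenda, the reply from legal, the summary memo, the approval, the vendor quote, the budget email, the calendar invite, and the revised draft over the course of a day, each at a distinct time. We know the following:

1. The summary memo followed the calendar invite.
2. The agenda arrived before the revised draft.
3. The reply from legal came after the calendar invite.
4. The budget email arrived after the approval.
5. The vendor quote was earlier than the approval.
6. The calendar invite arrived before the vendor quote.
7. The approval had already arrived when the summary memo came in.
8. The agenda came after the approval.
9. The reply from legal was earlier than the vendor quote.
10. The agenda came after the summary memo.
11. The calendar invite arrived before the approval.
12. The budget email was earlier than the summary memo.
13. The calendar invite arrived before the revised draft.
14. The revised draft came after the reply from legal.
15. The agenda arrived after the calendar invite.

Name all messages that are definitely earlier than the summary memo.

Directly stated before the summary memo: the approval, the budget email, and the calendar invite.
The reply from legal reaches the summary memo via the reply from legal → the vendor quote → the approval → the summary memo.
The vendor quote reaches the summary memo via the vendor quote → the approval → the summary memo.

the approval, the budget email, the calendar invite, the reply from legal, the vendor quote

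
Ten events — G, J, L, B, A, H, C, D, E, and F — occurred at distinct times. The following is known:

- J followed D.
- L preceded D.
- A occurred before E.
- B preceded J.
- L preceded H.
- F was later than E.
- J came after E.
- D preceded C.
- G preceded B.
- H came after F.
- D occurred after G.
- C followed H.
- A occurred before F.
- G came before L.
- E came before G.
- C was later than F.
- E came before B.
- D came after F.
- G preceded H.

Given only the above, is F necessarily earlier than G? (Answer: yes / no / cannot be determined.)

No chain of stated constraints runs from F to G, and none runs from G to F either.
So the relative order of F and G is not fixed by the given facts.

cannot be determined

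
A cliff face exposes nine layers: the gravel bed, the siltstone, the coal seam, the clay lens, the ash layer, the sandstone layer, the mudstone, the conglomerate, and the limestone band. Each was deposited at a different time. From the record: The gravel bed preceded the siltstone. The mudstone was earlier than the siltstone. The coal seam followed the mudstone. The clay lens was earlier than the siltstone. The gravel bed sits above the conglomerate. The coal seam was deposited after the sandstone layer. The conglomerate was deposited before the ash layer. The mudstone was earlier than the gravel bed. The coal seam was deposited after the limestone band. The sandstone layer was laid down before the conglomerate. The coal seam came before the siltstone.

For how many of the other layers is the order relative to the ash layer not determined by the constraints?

Forced before the ash layer: the conglomerate and the sandstone layer.
That leaves the clay lens, the coal seam, the gravel bed, the limestone band, the mudstone, and the siltstone with no forced order relative to the ash layer — 6.

6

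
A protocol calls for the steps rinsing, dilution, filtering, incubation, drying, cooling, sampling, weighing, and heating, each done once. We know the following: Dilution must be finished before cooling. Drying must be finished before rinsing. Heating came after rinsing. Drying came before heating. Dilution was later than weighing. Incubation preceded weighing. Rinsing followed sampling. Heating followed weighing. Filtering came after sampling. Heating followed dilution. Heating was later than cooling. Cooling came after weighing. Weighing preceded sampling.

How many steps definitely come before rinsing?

4

Directly stated before rinsing: drying and sampling.
Incubation reaches rinsing via incubation → weighing → sampling → rinsing.
Weighing reaches rinsing via weighing → sampling → rinsing.
No chain forces cooling (or any of the others) ahead of rinsing.
That's drying, incubation, sampling, and weighing — 4 in all.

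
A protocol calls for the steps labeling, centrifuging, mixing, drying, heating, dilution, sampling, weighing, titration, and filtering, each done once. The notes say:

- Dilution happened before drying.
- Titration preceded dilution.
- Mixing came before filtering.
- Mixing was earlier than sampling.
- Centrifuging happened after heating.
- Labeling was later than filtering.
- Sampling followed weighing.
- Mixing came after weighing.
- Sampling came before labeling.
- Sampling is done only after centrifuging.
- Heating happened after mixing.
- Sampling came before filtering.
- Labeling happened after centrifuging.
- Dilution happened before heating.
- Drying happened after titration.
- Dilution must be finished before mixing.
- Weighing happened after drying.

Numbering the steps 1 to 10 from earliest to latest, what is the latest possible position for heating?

Heating must come before centrifuging, filtering, labeling, and sampling — 4 steps forced after it.
Everything else can be placed before heating in some valid order, so heating can sit as late as position 10 − 4 = 6.

6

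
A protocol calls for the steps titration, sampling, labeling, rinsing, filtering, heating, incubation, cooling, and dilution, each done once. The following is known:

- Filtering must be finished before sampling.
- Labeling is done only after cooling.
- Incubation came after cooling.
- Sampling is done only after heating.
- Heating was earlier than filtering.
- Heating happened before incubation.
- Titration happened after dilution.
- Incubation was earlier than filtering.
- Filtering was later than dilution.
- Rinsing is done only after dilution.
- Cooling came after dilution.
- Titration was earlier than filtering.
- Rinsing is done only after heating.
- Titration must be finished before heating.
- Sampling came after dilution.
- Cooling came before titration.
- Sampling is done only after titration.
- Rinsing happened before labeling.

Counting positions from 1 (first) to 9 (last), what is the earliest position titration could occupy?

Cooling and dilution must both come before titration — 2 forced predecessors.
Nothing else is forced ahead of titration, so its earliest slot is position 2 + 1 = 3.

3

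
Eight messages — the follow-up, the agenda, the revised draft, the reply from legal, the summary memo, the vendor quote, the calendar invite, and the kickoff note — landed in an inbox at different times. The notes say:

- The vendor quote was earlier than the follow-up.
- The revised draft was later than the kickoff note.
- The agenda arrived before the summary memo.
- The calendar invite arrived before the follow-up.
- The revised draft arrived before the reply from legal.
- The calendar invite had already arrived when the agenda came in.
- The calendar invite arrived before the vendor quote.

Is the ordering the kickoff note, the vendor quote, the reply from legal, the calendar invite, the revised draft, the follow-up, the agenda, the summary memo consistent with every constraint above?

no

The constraints require the calendar invite before the vendor quote, but in the proposed sequence the vendor quote appears ahead of the calendar invite. That one violation is enough.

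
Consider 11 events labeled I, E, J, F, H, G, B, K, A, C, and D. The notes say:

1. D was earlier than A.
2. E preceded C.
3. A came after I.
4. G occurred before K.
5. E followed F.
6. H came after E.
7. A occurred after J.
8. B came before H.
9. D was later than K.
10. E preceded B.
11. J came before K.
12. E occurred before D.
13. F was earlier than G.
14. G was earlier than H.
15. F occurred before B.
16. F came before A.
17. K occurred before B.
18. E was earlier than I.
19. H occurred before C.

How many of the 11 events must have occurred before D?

Directly stated before D: E and K.
F reaches D via F → E → D.
G reaches D via G → K → D.
J reaches D via J → K → D.
That's E, F, G, J, and K — 5 in all.

5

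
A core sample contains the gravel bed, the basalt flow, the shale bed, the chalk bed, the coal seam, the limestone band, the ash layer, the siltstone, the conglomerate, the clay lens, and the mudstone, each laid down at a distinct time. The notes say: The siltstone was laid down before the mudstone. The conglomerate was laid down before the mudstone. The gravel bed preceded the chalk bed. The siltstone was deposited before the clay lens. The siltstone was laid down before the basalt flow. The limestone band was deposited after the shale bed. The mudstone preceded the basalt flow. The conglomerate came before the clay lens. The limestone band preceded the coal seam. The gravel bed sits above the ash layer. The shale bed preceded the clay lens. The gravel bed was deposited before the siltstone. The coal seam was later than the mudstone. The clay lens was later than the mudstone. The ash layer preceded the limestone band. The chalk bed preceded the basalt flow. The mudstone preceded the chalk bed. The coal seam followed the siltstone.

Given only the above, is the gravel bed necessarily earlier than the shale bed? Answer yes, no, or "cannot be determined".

cannot be determined

No chain of stated constraints runs from the gravel bed to the shale bed, and none runs from the shale bed to the gravel bed either.
So the relative order of the gravel bed and the shale bed is not fixed by the given facts.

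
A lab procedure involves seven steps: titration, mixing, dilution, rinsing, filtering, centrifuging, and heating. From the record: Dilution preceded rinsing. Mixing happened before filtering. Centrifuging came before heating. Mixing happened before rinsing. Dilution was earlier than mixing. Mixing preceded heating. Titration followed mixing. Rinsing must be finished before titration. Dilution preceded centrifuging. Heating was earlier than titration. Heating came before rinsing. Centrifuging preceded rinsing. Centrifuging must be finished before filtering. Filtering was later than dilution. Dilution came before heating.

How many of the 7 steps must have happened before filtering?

3

Directly stated before filtering: centrifuging, dilution, and mixing.
That's centrifuging, dilution, and mixing — 3 in all.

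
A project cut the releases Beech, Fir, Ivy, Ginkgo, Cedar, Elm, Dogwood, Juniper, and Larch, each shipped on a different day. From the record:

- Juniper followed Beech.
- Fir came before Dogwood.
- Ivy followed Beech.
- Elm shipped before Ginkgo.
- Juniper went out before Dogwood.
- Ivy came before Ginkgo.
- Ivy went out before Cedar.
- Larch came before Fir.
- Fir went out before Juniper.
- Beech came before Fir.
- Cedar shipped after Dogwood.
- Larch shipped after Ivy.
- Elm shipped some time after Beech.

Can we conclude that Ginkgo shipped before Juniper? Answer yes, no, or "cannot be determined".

cannot be determined

No chain of stated constraints runs from Ginkgo to Juniper, and none runs from Juniper to Ginkgo either.
So the relative order of Ginkgo and Juniper is not fixed by the given facts.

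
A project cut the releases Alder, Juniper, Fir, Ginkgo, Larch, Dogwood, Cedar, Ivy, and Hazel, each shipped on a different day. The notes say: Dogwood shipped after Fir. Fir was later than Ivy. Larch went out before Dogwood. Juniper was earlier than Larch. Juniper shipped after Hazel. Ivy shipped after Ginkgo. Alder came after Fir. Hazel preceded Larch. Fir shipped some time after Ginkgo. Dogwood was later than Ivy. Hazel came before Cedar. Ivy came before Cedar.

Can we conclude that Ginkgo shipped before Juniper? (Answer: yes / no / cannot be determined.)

cannot be determined

No chain of stated constraints runs from Ginkgo to Juniper, and none runs from Juniper to Ginkgo either.
So the relative order of Ginkgo and Juniper is not fixed by the given facts.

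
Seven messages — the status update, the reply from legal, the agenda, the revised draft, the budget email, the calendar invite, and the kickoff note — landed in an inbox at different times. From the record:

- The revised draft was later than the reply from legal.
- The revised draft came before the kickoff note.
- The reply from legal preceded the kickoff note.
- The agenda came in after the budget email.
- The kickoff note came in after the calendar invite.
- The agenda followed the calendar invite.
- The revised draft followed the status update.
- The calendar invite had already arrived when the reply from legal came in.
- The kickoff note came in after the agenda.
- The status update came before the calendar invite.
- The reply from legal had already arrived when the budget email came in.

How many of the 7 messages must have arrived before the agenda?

4

Directly stated before the agenda: the budget email and the calendar invite.
The reply from legal reaches the agenda via the reply from legal → the budget email → the agenda.
The status update reaches the agenda via the status update → the calendar invite → the agenda.
That's the budget email, the calendar invite, the reply from legal, and the status update — 4 in all.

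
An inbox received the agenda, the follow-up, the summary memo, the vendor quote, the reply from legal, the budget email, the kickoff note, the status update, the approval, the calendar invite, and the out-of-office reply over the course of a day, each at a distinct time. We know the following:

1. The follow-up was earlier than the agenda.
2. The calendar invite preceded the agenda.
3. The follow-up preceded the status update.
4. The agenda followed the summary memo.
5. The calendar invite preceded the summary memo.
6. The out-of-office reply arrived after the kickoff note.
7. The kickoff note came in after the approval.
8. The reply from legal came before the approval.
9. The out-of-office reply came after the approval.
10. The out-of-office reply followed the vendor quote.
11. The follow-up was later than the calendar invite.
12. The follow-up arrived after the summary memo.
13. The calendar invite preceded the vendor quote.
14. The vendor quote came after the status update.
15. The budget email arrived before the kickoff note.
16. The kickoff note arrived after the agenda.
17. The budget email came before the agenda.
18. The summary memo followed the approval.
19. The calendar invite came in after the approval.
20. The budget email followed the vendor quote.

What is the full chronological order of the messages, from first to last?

the reply from legal, the approval, the calendar invite, the summary memo, the follow-up, the status update, the vendor quote, the budget email, the agenda, the kickoff note, the out-of-office reply

The constraints fix every adjacent pair, so only one ordering works:
the reply from legal → the approval → the calendar invite → the summary memo → the follow-up → the status update → the vendor quote → the budget email → the agenda → the kickoff note → the out-of-office reply.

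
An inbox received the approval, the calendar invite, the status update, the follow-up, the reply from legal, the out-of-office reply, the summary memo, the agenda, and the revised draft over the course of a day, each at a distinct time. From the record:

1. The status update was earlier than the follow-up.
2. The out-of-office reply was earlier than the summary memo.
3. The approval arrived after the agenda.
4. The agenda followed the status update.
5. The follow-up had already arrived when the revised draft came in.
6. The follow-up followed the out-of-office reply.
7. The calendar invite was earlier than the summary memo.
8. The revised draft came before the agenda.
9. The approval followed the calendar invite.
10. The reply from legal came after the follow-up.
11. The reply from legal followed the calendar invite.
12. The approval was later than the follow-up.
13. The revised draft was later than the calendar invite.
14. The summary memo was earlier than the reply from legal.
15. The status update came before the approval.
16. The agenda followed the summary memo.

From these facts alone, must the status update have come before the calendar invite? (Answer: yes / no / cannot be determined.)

No chain of stated constraints runs from the status update to the calendar invite, and none runs from the calendar invite to the status update either.
So the relative order of the status update and the calendar invite is not fixed by the given facts.

cannot be determined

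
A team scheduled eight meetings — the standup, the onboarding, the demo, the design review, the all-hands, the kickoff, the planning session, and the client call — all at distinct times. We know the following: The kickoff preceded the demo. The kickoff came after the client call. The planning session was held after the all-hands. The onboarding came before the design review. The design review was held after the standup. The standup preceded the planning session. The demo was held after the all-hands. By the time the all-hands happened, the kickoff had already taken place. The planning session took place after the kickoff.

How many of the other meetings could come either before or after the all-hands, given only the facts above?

3

Forced before the all-hands: the client call and the kickoff; forced after the all-hands: the demo and the planning session.
That leaves the design review, the onboarding, and the standup with no forced order relative to the all-hands — 3.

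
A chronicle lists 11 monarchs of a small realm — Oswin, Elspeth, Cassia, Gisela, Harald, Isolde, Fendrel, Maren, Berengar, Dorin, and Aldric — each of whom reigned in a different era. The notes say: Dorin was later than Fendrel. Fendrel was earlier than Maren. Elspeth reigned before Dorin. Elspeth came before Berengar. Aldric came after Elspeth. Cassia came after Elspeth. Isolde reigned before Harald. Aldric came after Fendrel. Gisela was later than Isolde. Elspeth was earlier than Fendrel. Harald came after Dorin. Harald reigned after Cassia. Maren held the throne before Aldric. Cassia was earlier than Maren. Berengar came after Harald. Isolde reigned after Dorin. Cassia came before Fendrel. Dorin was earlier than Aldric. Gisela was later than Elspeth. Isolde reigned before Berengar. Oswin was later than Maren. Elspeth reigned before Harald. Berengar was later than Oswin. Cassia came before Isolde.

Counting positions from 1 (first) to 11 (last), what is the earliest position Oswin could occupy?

5

Cassia, Elspeth, Fendrel, and Maren must all come before Oswin — 4 forced predecessors.
Nothing else is forced ahead of Oswin, so their earliest slot is position 4 + 1 = 5.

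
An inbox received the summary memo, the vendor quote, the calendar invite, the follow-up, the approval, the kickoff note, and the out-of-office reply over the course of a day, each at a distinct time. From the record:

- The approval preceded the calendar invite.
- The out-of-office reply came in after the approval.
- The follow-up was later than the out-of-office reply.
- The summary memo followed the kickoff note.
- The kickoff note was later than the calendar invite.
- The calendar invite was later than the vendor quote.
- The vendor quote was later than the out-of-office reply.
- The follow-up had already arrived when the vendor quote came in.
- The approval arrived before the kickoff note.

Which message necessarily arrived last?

Every other message has a chain of constraints placing it before the summary memo, so the summary memo is last.

the summary memo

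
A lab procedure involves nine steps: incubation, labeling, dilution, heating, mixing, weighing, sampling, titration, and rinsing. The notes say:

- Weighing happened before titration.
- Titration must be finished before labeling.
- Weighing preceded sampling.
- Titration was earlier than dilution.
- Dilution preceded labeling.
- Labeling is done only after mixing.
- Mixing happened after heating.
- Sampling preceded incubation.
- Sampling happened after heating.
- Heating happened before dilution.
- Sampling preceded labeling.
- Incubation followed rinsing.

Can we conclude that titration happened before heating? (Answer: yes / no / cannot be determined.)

cannot be determined

No chain of stated constraints runs from titration to heating, and none runs from heating to titration either.
So the relative order of titration and heating is not fixed by the given facts.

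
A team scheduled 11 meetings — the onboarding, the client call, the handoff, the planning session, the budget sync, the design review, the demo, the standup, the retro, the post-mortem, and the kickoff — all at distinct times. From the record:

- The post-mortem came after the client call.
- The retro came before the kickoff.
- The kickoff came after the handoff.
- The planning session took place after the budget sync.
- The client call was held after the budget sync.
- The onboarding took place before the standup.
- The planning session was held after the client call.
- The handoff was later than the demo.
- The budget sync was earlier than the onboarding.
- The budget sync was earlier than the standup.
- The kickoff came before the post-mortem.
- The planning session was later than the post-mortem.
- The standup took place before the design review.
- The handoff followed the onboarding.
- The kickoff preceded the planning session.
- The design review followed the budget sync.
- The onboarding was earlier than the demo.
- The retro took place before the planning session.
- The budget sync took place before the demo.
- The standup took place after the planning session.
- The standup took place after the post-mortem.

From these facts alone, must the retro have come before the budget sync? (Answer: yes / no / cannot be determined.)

No chain of stated constraints runs from the retro to the budget sync, and none runs from the budget sync to the retro either.
So the relative order of the retro and the budget sync is not fixed by the given facts.

cannot be determined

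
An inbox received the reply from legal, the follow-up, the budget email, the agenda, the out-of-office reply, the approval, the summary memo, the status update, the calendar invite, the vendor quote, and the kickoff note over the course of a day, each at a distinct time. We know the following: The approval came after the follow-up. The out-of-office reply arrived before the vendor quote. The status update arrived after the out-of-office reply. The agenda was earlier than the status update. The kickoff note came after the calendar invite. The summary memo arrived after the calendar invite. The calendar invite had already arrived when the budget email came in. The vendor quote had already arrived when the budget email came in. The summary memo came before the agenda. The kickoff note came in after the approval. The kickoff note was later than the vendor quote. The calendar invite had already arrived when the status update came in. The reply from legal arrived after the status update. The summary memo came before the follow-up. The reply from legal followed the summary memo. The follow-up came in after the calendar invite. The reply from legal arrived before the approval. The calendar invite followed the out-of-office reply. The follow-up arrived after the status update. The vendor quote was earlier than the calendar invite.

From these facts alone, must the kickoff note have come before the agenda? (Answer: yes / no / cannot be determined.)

Tracing the constraints gives the agenda → the status update → the follow-up → the approval → the kickoff note, so the agenda must come before the kickoff note.
That means the kickoff note cannot be before the agenda.

no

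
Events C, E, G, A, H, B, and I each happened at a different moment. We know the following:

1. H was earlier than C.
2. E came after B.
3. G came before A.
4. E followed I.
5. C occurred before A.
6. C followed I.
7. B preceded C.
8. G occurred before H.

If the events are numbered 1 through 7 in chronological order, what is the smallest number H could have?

2

G must come before H — 1 forced predecessor.
Nothing else is forced ahead of H, so its earliest slot is position 1 + 1 = 2.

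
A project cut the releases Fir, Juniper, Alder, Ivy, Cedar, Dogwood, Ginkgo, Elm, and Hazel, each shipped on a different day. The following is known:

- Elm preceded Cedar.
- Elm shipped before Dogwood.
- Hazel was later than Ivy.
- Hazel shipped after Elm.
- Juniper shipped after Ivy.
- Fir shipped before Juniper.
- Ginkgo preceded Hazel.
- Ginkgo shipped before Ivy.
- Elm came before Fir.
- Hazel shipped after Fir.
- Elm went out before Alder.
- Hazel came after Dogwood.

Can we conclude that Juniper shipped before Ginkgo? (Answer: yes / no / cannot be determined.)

Tracing the constraints gives Ginkgo → Ivy → Juniper, so Ginkgo must come before Juniper.
That means Juniper cannot be before Ginkgo.

no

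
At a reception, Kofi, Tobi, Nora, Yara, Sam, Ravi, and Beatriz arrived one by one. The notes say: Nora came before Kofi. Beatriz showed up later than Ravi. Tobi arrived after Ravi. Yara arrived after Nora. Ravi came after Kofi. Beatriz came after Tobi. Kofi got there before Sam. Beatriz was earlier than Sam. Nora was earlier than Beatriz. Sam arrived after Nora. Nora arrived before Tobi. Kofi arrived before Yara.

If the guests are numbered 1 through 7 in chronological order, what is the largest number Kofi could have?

Kofi must come before Beatriz, Ravi, Sam, Tobi, and Yara — 5 guests forced after them.
Everything else can be placed before Kofi in some valid order, so Kofi can sit as late as position 7 − 5 = 2.

2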